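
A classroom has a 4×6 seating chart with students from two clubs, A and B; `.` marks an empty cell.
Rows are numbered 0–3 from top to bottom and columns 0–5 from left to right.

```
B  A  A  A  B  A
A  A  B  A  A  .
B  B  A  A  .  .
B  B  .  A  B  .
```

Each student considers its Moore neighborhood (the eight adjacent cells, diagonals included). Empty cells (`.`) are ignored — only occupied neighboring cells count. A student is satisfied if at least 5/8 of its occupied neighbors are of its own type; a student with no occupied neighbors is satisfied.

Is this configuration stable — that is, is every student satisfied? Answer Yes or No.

No

(0,0)B 0/3 ✗
(0,1)A 3/5 ✗
(0,2)A 4/5 ✓
(0,3)A 3/5 ✗
(0,4)B 0/4 ✗
(0,5)A 1/2 ✗
(1,0)A 2/5 ✗
(1,1)A 4/8 ✗
(1,2)B 1/8 ✗
(1,3)A 5/7 ✓
(1,4)A 4/5 ✓
(2,0)B 3/5 ✗
(2,1)B 4/7 ✗
(2,2)A 4/7 ✗
(2,3)A 4/6 ✓
(3,0)B 3/3 ✓
(3,1)B 3/4 ✓
(3,3)A 2/3 ✓
(3,4)B 0/2 ✗
For instance (0,0) has only 0/3 same-type neighbors, below 5/8.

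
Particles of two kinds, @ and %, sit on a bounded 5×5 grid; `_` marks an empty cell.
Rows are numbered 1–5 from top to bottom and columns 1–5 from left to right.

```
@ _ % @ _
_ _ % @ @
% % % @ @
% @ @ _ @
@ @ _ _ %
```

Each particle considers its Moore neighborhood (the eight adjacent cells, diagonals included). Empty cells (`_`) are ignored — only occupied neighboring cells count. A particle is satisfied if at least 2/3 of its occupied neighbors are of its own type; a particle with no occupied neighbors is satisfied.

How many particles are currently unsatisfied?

9

(1,1)@ 0/0 ✓
(1,3)% 1/3 ✗
(1,4)@ 2/4 ✗
(2,3)% 3/6 ✗
(2,4)@ 4/7 ✗
(2,5)@ 4/4 ✓
(3,1)% 2/3 ✓
(3,2)% 4/6 ✓
(3,3)% 2/6 ✗
(3,4)@ 5/7 ✓
(3,5)@ 4/4 ✓
(4,1)% 2/5 ✗
(4,2)@ 3/7 ✗
(4,3)@ 3/5 ✗
(4,5)@ 2/3 ✓
(5,1)@ 2/3 ✓
(5,2)@ 3/4 ✓
(5,5)% 0/1 ✗
Unsatisfied: (1,3), (1,4), (2,3), (2,4), (3,3), (4,1), (4,2), (4,3), (5,5) — 9 in total.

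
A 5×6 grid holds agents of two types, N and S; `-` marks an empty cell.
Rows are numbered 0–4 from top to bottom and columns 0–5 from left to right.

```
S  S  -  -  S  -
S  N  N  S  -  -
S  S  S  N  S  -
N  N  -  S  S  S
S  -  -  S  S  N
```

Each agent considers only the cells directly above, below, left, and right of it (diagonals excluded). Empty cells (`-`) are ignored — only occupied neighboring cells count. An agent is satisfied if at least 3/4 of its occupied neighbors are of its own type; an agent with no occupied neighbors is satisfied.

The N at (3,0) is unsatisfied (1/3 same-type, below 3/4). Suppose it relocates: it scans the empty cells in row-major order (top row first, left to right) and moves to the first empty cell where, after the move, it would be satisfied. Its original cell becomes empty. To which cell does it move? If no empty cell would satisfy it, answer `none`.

(1,5)

Vacating (3,0). Empty cells in order:
  (0,2): 1/2 same-type → still unsatisfied.
  (0,3): 0/2 same-type → still unsatisfied.
  (0,5): 0/1 same-type → still unsatisfied.
  (1,4): 0/3 same-type → still unsatisfied.
  (1,5): 0/0 same-type → satisfied — stop here.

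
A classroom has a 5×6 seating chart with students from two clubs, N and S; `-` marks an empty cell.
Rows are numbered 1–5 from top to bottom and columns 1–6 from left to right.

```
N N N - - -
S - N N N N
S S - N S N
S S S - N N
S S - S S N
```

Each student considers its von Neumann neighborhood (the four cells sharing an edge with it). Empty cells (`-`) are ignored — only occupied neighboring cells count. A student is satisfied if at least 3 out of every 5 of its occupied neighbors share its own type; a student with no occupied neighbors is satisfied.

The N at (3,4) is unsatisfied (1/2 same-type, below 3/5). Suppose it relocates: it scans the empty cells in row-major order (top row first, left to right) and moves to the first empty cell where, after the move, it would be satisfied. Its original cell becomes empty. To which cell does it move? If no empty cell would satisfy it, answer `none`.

Vacating (3,4). Empty cells in order:
  (1,4): 2/2 same-type → satisfied — stop here.

(1,4)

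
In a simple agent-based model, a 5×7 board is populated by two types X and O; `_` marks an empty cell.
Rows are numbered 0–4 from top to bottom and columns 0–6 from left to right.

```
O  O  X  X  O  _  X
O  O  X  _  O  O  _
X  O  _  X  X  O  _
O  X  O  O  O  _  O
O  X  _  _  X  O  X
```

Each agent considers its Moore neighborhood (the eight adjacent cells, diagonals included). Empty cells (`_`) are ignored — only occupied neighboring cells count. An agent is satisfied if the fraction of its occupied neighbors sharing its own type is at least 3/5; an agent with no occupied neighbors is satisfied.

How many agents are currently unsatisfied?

20

(0,0)O 3/3 ok
(0,1)O 3/5 ok
(0,2)X 2/4 unhappy
(0,3)X 2/4 unhappy
(0,4)O 2/3 ok
(0,6)X 0/1 unhappy
(1,0)O 4/5 ok
(1,1)O 4/7 unhappy
(1,2)X 3/6 unhappy
(1,4)O 3/6 unhappy
(1,5)O 3/5 ok
(2,0)X 1/5 unhappy
(2,1)O 4/7 unhappy
(2,3)X 2/6 unhappy
(2,4)X 1/6 unhappy
(2,5)O 4/5 ok
(3,0)O 2/5 unhappy
(3,1)X 2/6 unhappy
(3,2)O 2/5 unhappy
(3,3)O 2/5 unhappy
(3,4)O 3/6 unhappy
(3,6)O 2/3 ok
(4,0)O 1/3 unhappy
(4,1)X 1/4 unhappy
(4,4)X 0/3 unhappy
(4,5)O 2/4 unhappy
(4,6)X 0/2 unhappy
Unsatisfied: (0,2), (0,3), (0,6), (1,1), (1,2), (1,4), (2,0), (2,1), (2,3), (2,4), (3,0), (3,1), (3,2), (3,3), (3,4), (4,0), (4,1), (4,4), (4,5), (4,6) — 20 in total.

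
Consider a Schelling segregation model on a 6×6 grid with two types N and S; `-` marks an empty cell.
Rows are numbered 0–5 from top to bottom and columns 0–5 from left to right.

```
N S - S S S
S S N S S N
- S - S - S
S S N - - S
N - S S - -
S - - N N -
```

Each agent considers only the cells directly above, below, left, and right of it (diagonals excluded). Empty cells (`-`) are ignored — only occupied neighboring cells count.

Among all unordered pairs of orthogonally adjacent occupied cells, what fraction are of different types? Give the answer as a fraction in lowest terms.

Scan each occupied cell's neighbors to the right and below so each pair is counted once.
Row 0: N(0,0)–S(0,1)≠ N(0,0)–S(1,0)≠ S(0,1)–S(1,1)= S(0,3)–S(0,4)= S(0,3)–S(1,3)= S(0,4)–S(0,5)= S(0,4)–S(1,4)= S(0,5)–N(1,5)≠  → 3/8 unlike.
Row 1: S(1,0)–S(1,1)= S(1,1)–N(1,2)≠ S(1,1)–S(2,1)= N(1,2)–S(1,3)≠ S(1,3)–S(1,4)= S(1,3)–S(2,3)= S(1,4)–N(1,5)≠ N(1,5)–S(2,5)≠  → 4/8 unlike.
Row 2: S(2,1)–S(3,1)= S(2,5)–S(3,5)=  → 0/2 unlike.
Row 3: S(3,0)–S(3,1)= S(3,0)–N(4,0)≠ S(3,1)–N(3,2)≠ N(3,2)–S(4,2)≠  → 3/4 unlike.
Row 4: N(4,0)–S(5,0)≠ S(4,2)–S(4,3)= S(4,3)–N(5,3)≠  → 2/3 unlike.
Row 5: N(5,3)–N(5,4)=  → 0/1 unlike.
Total adjacent occupied pairs: 26; unlike-type pairs: 12.
12/26 reduces to 6/13.

6/13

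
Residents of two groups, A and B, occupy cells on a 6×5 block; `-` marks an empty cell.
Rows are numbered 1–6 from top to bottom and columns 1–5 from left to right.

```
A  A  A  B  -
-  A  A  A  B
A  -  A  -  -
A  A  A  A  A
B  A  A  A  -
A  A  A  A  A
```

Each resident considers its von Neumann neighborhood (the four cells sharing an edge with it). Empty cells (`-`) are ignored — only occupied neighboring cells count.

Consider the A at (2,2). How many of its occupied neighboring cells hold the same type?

2

Occupied neighbors of (2,2): (1,2)=A, (2,3)=A.
Same type (A): 2 of 2.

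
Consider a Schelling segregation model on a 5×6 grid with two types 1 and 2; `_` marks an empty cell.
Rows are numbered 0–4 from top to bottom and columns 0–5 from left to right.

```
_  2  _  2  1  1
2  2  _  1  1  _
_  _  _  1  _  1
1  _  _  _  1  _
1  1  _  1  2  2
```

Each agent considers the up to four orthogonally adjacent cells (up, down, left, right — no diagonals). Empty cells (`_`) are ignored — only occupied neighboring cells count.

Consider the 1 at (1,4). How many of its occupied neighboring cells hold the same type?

Occupied neighbors of (1,4): (0,4)=1, (1,3)=1.
Same type (1): 2 of 2.

2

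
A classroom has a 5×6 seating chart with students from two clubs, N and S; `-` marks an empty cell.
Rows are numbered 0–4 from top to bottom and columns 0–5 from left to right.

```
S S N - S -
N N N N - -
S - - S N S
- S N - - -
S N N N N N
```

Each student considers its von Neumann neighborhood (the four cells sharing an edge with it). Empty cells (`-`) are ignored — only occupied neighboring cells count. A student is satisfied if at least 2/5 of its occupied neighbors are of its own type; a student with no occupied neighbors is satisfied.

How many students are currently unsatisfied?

9

(0,0)S 1/2 ok
(0,1)S 1/3 unhappy
(0,2)N 1/2 ok
(0,4)S 0/0 ok
(1,0)N 1/3 unhappy
(1,1)N 2/3 ok
(1,2)N 3/3 ok
(1,3)N 1/2 ok
(2,0)S 0/1 unhappy
(2,3)S 0/2 unhappy
(2,4)N 0/2 unhappy
(2,5)S 0/1 unhappy
(3,1)S 0/2 unhappy
(3,2)N 1/2 ok
(4,0)S 0/1 unhappy
(4,1)N 1/3 unhappy
(4,2)N 3/3 ok
(4,3)N 2/2 ok
(4,4)N 2/2 ok
(4,5)N 1/1 ok
Unsatisfied: (0,1), (1,0), (2,0), (2,3), (2,4), (2,5), (3,1), (4,0), (4,1) — 9 in total.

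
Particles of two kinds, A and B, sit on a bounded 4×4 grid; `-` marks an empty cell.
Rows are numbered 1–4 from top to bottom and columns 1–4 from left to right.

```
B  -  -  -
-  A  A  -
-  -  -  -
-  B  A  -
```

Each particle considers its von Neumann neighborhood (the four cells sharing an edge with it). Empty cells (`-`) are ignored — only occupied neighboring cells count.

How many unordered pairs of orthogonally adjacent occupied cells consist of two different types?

1

Scan each occupied cell's neighbors to the right and below so each pair is counted once.
Row 2: A(2,2)–A(2,3)=  → 0/1 unlike.
Row 4: B(4,2)–A(4,3)≠  → 1/1 unlike.
Total adjacent occupied pairs: 2; unlike-type pairs: 1.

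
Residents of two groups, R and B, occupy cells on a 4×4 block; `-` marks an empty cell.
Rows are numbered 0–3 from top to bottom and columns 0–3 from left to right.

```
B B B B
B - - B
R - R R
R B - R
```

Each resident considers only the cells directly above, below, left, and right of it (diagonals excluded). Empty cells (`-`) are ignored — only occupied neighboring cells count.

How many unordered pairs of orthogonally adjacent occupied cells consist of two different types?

Scan each occupied cell's neighbors to the right and below so each pair is counted once.
Row 0: B(0,0)–B(0,1)= B(0,0)–B(1,0)= B(0,1)–B(0,2)= B(0,2)–B(0,3)= B(0,3)–B(1,3)=  → 0/5 unlike.
Row 1: B(1,0)–R(2,0)≠ B(1,3)–R(2,3)≠  → 2/2 unlike.
Row 2: R(2,0)–R(3,0)= R(2,2)–R(2,3)= R(2,3)–R(3,3)=  → 0/3 unlike.
Row 3: R(3,0)–B(3,1)≠  → 1/1 unlike.
Total adjacent occupied pairs: 11; unlike-type pairs: 3.

3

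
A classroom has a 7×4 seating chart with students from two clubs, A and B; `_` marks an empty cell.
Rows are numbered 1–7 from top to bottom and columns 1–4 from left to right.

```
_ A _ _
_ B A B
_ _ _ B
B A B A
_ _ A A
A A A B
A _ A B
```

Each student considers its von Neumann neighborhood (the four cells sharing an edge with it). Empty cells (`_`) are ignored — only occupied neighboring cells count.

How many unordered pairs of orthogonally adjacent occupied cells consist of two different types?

11

Scan each occupied cell's neighbors to the right and below so each pair is counted once.
Row 1: A(1,2)–B(2,2)≠  → 1/1 unlike.
Row 2: B(2,2)–A(2,3)≠ A(2,3)–B(2,4)≠ B(2,4)–B(3,4)=  → 2/3 unlike.
Row 3: B(3,4)–A(4,4)≠  → 1/1 unlike.
Row 4: B(4,1)–A(4,2)≠ A(4,2)–B(4,3)≠ B(4,3)–A(4,4)≠ B(4,3)–A(5,3)≠ A(4,4)–A(5,4)=  → 4/5 unlike.
Row 5: A(5,3)–A(5,4)= A(5,3)–A(6,3)= A(5,4)–B(6,4)≠  → 1/3 unlike.
Row 6: A(6,1)–A(6,2)= A(6,1)–A(7,1)= A(6,2)–A(6,3)= A(6,3)–B(6,4)≠ A(6,3)–A(7,3)= B(6,4)–B(7,4)=  → 1/6 unlike.
Row 7: A(7,3)–B(7,4)≠  → 1/1 unlike.
Total adjacent occupied pairs: 20; unlike-type pairs: 11.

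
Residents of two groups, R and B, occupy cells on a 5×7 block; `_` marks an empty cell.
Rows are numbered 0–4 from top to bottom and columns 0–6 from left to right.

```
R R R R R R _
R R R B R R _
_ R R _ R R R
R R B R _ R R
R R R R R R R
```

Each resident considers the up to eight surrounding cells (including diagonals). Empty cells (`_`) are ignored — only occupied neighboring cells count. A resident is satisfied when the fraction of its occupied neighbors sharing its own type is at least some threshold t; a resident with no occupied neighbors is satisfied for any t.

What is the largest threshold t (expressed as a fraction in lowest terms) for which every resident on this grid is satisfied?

0/1

Row 0: (0,0)R 3/3 · (0,1)R 5/5 · (0,2)R 4/5 · (0,3)R 4/5 · (0,4)R 4/5 · (0,5)R 3/3
Row 1: (1,0)R 4/4 · (1,1)R 7/7 · (1,2)R 6/7 · (1,3)B 0/7 · (1,4)R 6/7 · (1,5)R 6/6
Row 2: (2,1)R 6/7 · (2,2)R 5/7 · (2,4)R 5/6 · (2,5)R 6/6 · (2,6)R 4/4
Row 3: (3,0)R 4/4 · (3,1)R 6/7 · (3,2)B 0/7 · (3,3)R 5/6 · (3,5)R 7/7 · (3,6)R 5/5
Row 4: (4,0)R 3/3 · (4,1)R 4/5 · (4,2)R 4/5 · (4,3)R 3/4 · (4,4)R 4/4 · (4,5)R 4/4 · (4,6)R 3/3
The smallest same-type fraction is 0/7 at (1,3), which reduces to 0/1. Any threshold above that leaves this resident unsatisfied.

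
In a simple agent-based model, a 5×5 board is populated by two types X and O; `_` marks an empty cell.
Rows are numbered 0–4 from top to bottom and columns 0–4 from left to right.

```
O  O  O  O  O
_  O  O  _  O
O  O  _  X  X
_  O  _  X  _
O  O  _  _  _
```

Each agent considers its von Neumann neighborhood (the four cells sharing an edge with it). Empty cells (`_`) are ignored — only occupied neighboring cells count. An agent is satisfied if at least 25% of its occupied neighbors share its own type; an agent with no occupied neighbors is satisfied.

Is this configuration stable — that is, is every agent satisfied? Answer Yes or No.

Row 0: (0,0)O 1/1 ✓ · (0,1)O 3/3 ✓ · (0,2)O 3/3 ✓ · (0,3)O 2/2 ✓ · (0,4)O 2/2 ✓
Row 1: (1,1)O 3/3 ✓ · (1,2)O 2/2 ✓ · (1,4)O 1/2 ✓
Row 2: (2,0)O 1/1 ✓ · (2,1)O 3/3 ✓ · (2,3)X 2/2 ✓ · (2,4)X 1/2 ✓
Row 3: (3,1)O 2/2 ✓ · (3,3)X 1/1 ✓
Row 4: (4,0)O 1/1 ✓ · (4,1)O 2/2 ✓
All meet the threshold, so the configuration is stable.

Yes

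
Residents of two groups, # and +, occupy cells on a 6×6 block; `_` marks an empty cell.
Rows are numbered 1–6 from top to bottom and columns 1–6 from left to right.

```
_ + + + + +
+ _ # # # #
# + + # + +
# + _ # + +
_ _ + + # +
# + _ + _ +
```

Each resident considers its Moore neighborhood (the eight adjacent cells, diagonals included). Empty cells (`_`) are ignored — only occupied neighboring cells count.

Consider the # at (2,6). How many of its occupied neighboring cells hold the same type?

1

Occupied neighbors of (2,6): (1,5)=+, (1,6)=+, (2,5)=#, (3,5)=+, (3,6)=+.
Same type (#): 1 of 5.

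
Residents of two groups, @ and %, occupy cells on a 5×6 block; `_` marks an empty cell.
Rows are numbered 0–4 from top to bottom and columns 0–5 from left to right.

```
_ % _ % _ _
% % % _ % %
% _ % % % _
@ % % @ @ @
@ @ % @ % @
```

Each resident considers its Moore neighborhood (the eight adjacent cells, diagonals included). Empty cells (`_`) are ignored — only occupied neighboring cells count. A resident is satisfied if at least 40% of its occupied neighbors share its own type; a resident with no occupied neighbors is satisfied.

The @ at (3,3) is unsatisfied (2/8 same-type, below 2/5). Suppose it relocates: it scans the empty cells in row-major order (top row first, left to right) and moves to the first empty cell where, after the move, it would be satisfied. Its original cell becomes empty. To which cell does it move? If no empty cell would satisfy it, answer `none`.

(2,5)

Vacating (3,3). Empty cells in order:
  (0,0): 0/3 same-type → still unsatisfied.
  (0,2): 0/4 same-type → still unsatisfied.
  (0,4): 0/3 same-type → still unsatisfied.
  (0,5): 0/2 same-type → still unsatisfied.
  (1,3): 0/6 same-type → still unsatisfied.
  (2,1): 1/8 same-type → still unsatisfied.
  (2,5): 2/5 same-type → satisfied — stop here.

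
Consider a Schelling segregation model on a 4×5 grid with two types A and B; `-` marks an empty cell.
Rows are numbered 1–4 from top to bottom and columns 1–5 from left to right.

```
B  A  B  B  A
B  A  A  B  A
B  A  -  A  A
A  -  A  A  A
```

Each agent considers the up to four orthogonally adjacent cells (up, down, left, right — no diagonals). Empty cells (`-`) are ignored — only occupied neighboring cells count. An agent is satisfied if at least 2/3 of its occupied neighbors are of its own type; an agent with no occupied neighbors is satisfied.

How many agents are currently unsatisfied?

9

(1,1)B 1/2 unhappy
(1,2)A 1/3 unhappy
(1,3)B 1/3 unhappy
(1,4)B 2/3 ok
(1,5)A 1/2 unhappy
(2,1)B 2/3 ok
(2,2)A 3/4 ok
(2,3)A 1/3 unhappy
(2,4)B 1/4 unhappy
(2,5)A 2/3 ok
(3,1)B 1/3 unhappy
(3,2)A 1/2 unhappy
(3,4)A 2/3 ok
(3,5)A 3/3 ok
(4,1)A 0/1 unhappy
(4,3)A 1/1 ok
(4,4)A 3/3 ok
(4,5)A 2/2 ok
Unsatisfied: (1,1), (1,2), (1,3), (1,5), (2,3), (2,4), (3,1), (3,2), (4,1) — 9 in total.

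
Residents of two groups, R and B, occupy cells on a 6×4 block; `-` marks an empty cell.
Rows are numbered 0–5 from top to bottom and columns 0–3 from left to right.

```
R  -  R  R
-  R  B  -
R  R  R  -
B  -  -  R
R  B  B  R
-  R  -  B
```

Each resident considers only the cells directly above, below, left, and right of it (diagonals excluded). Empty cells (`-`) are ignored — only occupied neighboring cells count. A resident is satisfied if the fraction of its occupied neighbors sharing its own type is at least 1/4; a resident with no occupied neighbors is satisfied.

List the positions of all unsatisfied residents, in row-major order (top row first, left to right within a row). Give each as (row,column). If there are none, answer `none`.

Row 0: (0,0)R 0/0 satisfied · (0,2)R 1/2 satisfied · (0,3)R 1/1 satisfied
Row 1: (1,1)R 1/2 satisfied · (1,2)B 0/3 not
Row 2: (2,0)R 1/2 satisfied · (2,1)R 3/3 satisfied · (2,2)R 1/2 satisfied
Row 3: (3,0)B 0/2 not · (3,3)R 1/1 satisfied
Row 4: (4,0)R 0/2 not · (4,1)B 1/3 satisfied · (4,2)B 1/2 satisfied · (4,3)R 1/3 satisfied
Row 5: (5,1)R 0/1 not · (5,3)B 0/1 not

(1,2), (3,0), (4,0), (5,1), (5,3)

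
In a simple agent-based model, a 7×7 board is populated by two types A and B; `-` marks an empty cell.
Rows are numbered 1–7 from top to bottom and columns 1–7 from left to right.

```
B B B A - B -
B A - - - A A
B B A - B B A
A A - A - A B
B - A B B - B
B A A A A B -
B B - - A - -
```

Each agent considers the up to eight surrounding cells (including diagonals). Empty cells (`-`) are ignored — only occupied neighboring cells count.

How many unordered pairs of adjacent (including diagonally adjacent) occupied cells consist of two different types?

42

Scan each occupied cell's neighbors to the right and below (and the two forward diagonals) so each pair is counted once.
From row 1: 6 unlike of 10 pairs (running 6/10).
From row 2: 6 unlike of 12 pairs (running 12/22).
From row 3: 10 unlike of 16 pairs (running 22/38).
From row 4: 7 unlike of 11 pairs (running 29/49).
From row 5: 7 unlike of 14 pairs (running 36/63).
From row 6: 6 unlike of 13 pairs (running 42/76).
From row 7: 0 unlike of 1 pairs (running 42/77).
Total adjacent occupied pairs: 77; unlike-type pairs: 42.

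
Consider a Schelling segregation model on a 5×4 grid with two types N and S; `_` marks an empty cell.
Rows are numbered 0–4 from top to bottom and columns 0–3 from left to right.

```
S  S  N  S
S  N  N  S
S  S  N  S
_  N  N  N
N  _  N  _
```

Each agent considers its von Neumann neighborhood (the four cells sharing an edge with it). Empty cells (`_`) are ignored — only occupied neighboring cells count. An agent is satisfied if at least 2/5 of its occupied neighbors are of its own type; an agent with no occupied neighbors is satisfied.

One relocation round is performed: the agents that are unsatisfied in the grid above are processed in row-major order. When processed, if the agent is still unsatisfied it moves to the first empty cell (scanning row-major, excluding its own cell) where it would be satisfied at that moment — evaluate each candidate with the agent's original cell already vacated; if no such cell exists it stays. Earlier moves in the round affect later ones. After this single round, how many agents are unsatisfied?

Initially unsatisfied (in order): (0,1), (0,2), (1,1), (2,1), (2,3).
  (0,1): no empty cell satisfies it; stays.
  (0,2) → (3,0).
  (1,1) → (4,1).
  (2,1) → (0,2).
  (2,3) → (1,1).
Resulting grid:
S S S S
S S N S
S _ N _
N N N N
N N N _
Unsatisfied now: (1,2).

1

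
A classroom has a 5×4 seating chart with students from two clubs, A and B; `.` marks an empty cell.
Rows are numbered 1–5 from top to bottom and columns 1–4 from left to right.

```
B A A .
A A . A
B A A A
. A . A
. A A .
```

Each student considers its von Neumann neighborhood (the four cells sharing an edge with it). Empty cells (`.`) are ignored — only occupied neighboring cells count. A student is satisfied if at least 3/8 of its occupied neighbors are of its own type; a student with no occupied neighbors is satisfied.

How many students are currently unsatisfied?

(1,1)B 0/2 unhappy
(1,2)A 2/3 ok
(1,3)A 1/1 ok
(2,1)A 1/3 unhappy
(2,2)A 3/3 ok
(2,4)A 1/1 ok
(3,1)B 0/2 unhappy
(3,2)A 3/4 ok
(3,3)A 2/2 ok
(3,4)A 3/3 ok
(4,2)A 2/2 ok
(4,4)A 1/1 ok
(5,2)A 2/2 ok
(5,3)A 1/1 ok
Unsatisfied: (1,1), (2,1), (3,1) — 3 in total.

3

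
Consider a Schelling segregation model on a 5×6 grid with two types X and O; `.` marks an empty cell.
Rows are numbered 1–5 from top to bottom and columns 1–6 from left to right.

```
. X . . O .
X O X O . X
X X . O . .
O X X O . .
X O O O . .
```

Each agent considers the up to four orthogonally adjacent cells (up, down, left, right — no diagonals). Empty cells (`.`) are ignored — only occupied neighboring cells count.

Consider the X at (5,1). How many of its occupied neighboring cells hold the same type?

Occupied neighbors of (5,1): (4,1)=O, (5,2)=O.
Same type (X): 0 of 2.

0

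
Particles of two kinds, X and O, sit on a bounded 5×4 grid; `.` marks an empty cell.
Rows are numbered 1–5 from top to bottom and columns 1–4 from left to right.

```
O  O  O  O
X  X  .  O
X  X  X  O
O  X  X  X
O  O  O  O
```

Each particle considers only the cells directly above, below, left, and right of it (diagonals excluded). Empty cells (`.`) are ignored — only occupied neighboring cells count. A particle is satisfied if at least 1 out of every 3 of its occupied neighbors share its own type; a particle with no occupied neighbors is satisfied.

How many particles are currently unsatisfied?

0

(1,1)O 1/2 satisfied
(1,2)O 2/3 satisfied
(1,3)O 2/2 satisfied
(1,4)O 2/2 satisfied
(2,1)X 2/3 satisfied
(2,2)X 2/3 satisfied
(2,4)O 2/2 satisfied
(3,1)X 2/3 satisfied
(3,2)X 4/4 satisfied
(3,3)X 2/3 satisfied
(3,4)O 1/3 satisfied
(4,1)O 1/3 satisfied
(4,2)X 2/4 satisfied
(4,3)X 3/4 satisfied
(4,4)X 1/3 satisfied
(5,1)O 2/2 satisfied
(5,2)O 2/3 satisfied
(5,3)O 2/3 satisfied
(5,4)O 1/2 satisfied
Every one meets the threshold.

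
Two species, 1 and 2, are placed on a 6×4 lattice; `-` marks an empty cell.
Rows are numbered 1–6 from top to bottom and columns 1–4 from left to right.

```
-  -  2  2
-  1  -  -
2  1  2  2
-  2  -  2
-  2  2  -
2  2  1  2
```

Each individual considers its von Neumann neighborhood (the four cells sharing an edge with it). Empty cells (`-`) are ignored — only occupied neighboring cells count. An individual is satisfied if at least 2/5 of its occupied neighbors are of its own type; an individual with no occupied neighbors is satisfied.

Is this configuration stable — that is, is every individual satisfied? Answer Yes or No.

No

Row 1: (1,3)2 1/1 ok · (1,4)2 1/1 ok
Row 2: (2,2)1 1/1 ok
Row 3: (3,1)2 0/1 unhappy · (3,2)1 1/4 unhappy · (3,3)2 1/2 ok · (3,4)2 2/2 ok
Row 4: (4,2)2 1/2 ok · (4,4)2 1/1 ok
Row 5: (5,2)2 3/3 ok · (5,3)2 1/2 ok
Row 6: (6,1)2 1/1 ok · (6,2)2 2/3 ok · (6,3)1 0/3 unhappy · (6,4)2 0/1 unhappy
For instance (3,1) has only 0/1 same-type neighbors, below 2/5.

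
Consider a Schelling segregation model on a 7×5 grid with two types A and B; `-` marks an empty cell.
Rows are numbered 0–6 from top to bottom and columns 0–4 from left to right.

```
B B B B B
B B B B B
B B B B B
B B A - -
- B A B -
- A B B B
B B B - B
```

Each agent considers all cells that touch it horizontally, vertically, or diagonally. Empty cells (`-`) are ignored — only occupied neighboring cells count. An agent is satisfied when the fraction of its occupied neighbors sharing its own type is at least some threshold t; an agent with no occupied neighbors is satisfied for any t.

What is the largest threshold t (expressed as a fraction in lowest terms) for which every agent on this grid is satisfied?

1/7

(0,0)B 3/3
(0,1)B 5/5
(0,2)B 5/5
(0,3)B 5/5
(0,4)B 3/3
(1,0)B 5/5
(1,1)B 8/8
(1,2)B 8/8
(1,3)B 8/8
(1,4)B 5/5
(2,0)B 5/5
(2,1)B 7/8
(2,2)B 6/7
(2,3)B 5/6
(2,4)B 3/3
(3,0)B 4/4
(3,1)B 5/7
(3,2)A 1/7
(4,1)B 3/6
(4,2)A 2/7
(4,3)B 3/5
(5,1)A 1/6
(5,2)B 5/7
(5,3)B 5/6
(5,4)B 3/3
(6,0)B 1/2
(6,1)B 3/4
(6,2)B 3/4
(6,4)B 2/2
The smallest same-type fraction is 1/7 at (3,2), which reduces to 1/7. Any threshold above that leaves this agent unsatisfied.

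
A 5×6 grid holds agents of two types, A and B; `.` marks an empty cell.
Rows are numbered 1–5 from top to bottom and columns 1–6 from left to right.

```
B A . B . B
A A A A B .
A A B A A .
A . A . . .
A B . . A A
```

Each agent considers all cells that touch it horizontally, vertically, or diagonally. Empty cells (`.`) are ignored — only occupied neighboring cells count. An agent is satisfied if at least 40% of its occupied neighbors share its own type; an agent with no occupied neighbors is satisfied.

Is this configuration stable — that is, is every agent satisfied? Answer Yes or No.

No

Row 1: (1,1)B 0/3 ✗ · (1,2)A 3/4 ✓ · (1,4)B 1/3 ✗ · (1,6)B 1/1 ✓
Row 2: (2,1)A 4/5 ✓ · (2,2)A 5/7 ✓ · (2,3)A 5/7 ✓ · (2,4)A 3/6 ✓ · (2,5)B 2/5 ✓
Row 3: (3,1)A 4/4 ✓ · (3,2)A 6/7 ✓ · (3,3)B 0/6 ✗ · (3,4)A 4/6 ✓ · (3,5)A 2/3 ✓
Row 4: (4,1)A 3/4 ✓ · (4,3)A 2/4 ✓
Row 5: (5,1)A 1/2 ✓ · (5,2)B 0/3 ✗ · (5,5)A 1/1 ✓ · (5,6)A 1/1 ✓
For instance (1,1) has only 0/3 same-type neighbors, below 2/5.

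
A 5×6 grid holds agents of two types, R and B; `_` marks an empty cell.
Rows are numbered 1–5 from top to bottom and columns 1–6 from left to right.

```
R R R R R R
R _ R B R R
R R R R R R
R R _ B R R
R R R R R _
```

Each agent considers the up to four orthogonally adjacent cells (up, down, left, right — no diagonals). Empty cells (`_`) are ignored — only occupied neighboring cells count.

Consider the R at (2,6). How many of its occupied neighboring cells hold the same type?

3

Occupied neighbors of (2,6): (1,6)=R, (3,6)=R, (2,5)=R.
Same type (R): 3 of 3.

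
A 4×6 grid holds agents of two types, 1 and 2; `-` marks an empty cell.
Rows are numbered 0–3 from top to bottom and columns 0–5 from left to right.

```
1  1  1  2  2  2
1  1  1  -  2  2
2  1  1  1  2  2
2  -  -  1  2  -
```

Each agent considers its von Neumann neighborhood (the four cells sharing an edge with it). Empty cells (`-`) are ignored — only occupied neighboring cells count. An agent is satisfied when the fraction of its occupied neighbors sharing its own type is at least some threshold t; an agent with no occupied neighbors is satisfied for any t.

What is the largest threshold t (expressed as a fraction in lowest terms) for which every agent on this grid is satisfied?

1/3

(0,0)1 2/2
(0,1)1 3/3
(0,2)1 2/3
(0,3)2 1/2
(0,4)2 3/3
(0,5)2 2/2
(1,0)1 2/3
(1,1)1 4/4
(1,2)1 3/3
(1,4)2 3/3
(1,5)2 3/3
(2,0)2 1/3
(2,1)1 2/3
(2,2)1 3/3
(2,3)1 2/3
(2,4)2 3/4
(2,5)2 2/2
(3,0)2 1/1
(3,3)1 1/2
(3,4)2 1/2
The smallest same-type fraction is 1/3 at (2,0), which reduces to 1/3. Any threshold above that leaves this agent unsatisfied.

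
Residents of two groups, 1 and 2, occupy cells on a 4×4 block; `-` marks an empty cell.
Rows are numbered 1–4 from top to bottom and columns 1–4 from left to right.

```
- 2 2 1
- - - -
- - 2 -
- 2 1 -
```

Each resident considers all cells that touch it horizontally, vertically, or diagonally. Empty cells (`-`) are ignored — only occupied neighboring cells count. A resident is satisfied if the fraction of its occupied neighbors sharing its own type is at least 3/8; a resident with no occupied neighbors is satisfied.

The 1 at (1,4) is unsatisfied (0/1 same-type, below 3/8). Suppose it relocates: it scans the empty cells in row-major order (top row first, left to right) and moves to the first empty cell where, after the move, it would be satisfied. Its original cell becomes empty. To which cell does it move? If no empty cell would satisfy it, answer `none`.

(3,4)

Vacating (1,4). Empty cells in order:
  (1,1): 0/1 same-type → still unsatisfied.
  (2,1): 0/1 same-type → still unsatisfied.
  (2,2): 0/3 same-type → still unsatisfied.
  (2,3): 0/3 same-type → still unsatisfied.
  (2,4): 0/2 same-type → still unsatisfied.
  (3,1): 0/1 same-type → still unsatisfied.
  (3,2): 1/3 same-type → still unsatisfied.
  (3,4): 1/2 same-type → satisfied — stop here.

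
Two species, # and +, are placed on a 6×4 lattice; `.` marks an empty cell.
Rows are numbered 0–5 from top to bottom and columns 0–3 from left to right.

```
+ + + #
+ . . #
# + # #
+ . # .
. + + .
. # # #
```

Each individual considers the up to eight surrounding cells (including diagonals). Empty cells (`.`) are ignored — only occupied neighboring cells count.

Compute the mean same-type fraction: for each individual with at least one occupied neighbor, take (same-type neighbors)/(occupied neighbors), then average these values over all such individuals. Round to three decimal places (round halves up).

(0,0)+ 2/2
(0,1)+ 3/3
(0,2)+ 1/3
(0,3)# 1/2
(1,0)+ 3/4
(1,3)# 3/4
(2,0)# 0/3
(2,1)+ 2/5
(2,2)# 3/4
(2,3)# 3/3
(3,0)+ 2/3
(3,2)# 2/5
(4,1)+ 2/5
(4,2)+ 1/5
(5,1)# 1/3
(5,2)# 2/4
(5,3)# 1/2
Sum over 17 individuals: 2/2 + 3/3 + 1/3 + 1/2 + 3/4 + 3/4 + 0/3 + 2/5 + 3/4 + 3/3 + 2/3 + 2/5 + 2/5 + 1/5 + 1/3 + 2/4 + 1/2 = 569/60; mean = 569/60 ÷ 17 = 569/1020 = 0.557843… → 0.558.

0.558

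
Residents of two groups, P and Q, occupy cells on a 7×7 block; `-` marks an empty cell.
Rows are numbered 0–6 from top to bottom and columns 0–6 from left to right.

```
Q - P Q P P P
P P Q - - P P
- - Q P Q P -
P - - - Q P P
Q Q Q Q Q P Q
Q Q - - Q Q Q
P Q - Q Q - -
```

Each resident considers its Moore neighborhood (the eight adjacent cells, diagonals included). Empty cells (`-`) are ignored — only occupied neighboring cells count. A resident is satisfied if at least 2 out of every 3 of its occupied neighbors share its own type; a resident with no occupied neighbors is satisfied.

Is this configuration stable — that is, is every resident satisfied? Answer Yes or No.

(0,0)Q 0/2 not
(0,2)P 1/3 not
(0,3)Q 1/3 not
(0,4)P 2/3 satisfied
(0,5)P 4/4 satisfied
(0,6)P 3/3 satisfied
(1,0)P 1/2 not
(1,1)P 2/5 not
(1,2)Q 2/5 not
(1,5)P 5/6 satisfied
(1,6)P 4/4 satisfied
(2,2)Q 1/3 not
(2,3)P 0/4 not
(2,4)Q 1/5 not
(2,5)P 4/6 satisfied
(3,0)P 0/2 not
(3,4)Q 3/7 not
(3,5)P 3/7 not
(3,6)P 3/4 satisfied
(4,0)Q 3/4 satisfied
(4,1)Q 4/5 satisfied
(4,2)Q 3/3 satisfied
(4,3)Q 4/4 satisfied
(4,4)Q 4/6 satisfied
(4,5)P 2/8 not
(4,6)Q 2/5 not
(5,0)Q 4/5 satisfied
(5,1)Q 5/6 satisfied
(5,4)Q 5/6 satisfied
(5,5)Q 5/6 satisfied
(5,6)Q 2/3 satisfied
(6,0)P 0/3 not
(6,1)Q 2/3 satisfied
(6,3)Q 2/2 satisfied
(6,4)Q 3/3 satisfied
For instance (0,0) has only 0/2 same-type neighbors, below 2/3.

No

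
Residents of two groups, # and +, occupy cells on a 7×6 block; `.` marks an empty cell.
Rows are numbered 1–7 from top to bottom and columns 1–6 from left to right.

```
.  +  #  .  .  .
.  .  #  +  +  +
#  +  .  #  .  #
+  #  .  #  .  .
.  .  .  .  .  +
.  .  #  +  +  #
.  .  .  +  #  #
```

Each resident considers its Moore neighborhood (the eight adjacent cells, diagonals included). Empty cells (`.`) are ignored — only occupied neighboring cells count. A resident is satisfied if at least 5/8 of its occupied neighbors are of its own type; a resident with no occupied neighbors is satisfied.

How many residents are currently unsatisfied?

19

Row 1: (1,2)+ 0/2 not · (1,3)# 1/3 not
Row 2: (2,3)# 2/5 not · (2,4)+ 1/4 not · (2,5)+ 2/4 not · (2,6)+ 1/2 not
Row 3: (3,1)# 1/3 not · (3,2)+ 1/4 not · (3,4)# 2/4 not · (3,6)# 0/2 not
Row 4: (4,1)+ 1/3 not · (4,2)# 1/3 not · (4,4)# 1/1 satisfied
Row 5: (5,6)+ 1/2 not
Row 6: (6,3)# 0/2 not · (6,4)+ 2/4 not · (6,5)+ 3/6 not · (6,6)# 2/4 not
Row 7: (7,4)+ 2/4 not · (7,5)# 2/5 not · (7,6)# 2/3 satisfied
Unsatisfied: (1,2), (1,3), (2,3), (2,4), (2,5), (2,6), (3,1), (3,2), (3,4), (3,6), (4,1), (4,2), (5,6), (6,3), (6,4), (6,5), (6,6), (7,4), (7,5) — 19 in total.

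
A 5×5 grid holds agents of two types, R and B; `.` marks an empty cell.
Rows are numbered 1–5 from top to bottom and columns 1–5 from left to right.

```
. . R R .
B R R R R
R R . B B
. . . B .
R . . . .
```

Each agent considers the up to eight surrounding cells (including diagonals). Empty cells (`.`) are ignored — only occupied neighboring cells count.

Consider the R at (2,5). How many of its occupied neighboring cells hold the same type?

Occupied neighbors of (2,5): (1,4)=R, (2,4)=R, (3,4)=B, (3,5)=B.
Same type (R): 2 of 4.

2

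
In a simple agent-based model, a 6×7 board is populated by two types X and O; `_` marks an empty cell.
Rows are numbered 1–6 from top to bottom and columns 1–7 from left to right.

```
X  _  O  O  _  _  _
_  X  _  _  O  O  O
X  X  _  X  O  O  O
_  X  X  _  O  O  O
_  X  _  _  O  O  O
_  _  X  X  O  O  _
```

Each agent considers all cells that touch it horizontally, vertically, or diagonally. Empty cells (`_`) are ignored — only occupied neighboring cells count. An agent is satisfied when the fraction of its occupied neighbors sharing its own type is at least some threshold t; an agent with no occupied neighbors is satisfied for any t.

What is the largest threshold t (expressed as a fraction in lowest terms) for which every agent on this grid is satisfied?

1/4

Row 1: (1,1)X 1/1 · (1,3)O 1/2 · (1,4)O 2/2
Row 2: (2,2)X 3/4 · (2,5)O 4/5 · (2,6)O 5/5 · (2,7)O 3/3
Row 3: (3,1)X 3/3 · (3,2)X 4/4 · (3,4)X 1/4 · (3,5)O 5/6 · (3,6)O 8/8 · (3,7)O 5/5
Row 4: (4,2)X 4/4 · (4,3)X 4/4 · (4,5)O 5/6 · (4,6)O 8/8 · (4,7)O 5/5
Row 5: (5,2)X 3/3 · (5,5)O 5/6 · (5,6)O 7/7 · (5,7)O 4/4
Row 6: (6,3)X 2/2 · (6,4)X 1/3 · (6,5)O 3/4 · (6,6)O 4/4
The smallest same-type fraction is 1/4 at (3,4), which reduces to 1/4. Any threshold above that leaves this agent unsatisfied.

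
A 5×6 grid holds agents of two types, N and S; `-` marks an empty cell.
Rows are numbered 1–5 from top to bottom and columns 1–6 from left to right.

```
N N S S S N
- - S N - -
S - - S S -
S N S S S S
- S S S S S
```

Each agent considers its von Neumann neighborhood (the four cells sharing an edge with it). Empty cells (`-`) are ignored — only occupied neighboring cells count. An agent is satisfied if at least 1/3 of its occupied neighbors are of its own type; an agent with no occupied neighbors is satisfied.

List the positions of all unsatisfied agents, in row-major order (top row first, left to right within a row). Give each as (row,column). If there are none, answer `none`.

(1,6), (2,4), (4,2)

Row 1: (1,1)N 1/1 ok · (1,2)N 1/2 ok · (1,3)S 2/3 ok · (1,4)S 2/3 ok · (1,5)S 1/2 ok · (1,6)N 0/1 unhappy
Row 2: (2,3)S 1/2 ok · (2,4)N 0/3 unhappy
Row 3: (3,1)S 1/1 ok · (3,4)S 2/3 ok · (3,5)S 2/2 ok
Row 4: (4,1)S 1/2 ok · (4,2)N 0/3 unhappy · (4,3)S 2/3 ok · (4,4)S 4/4 ok · (4,5)S 4/4 ok · (4,6)S 2/2 ok
Row 5: (5,2)S 1/2 ok · (5,3)S 3/3 ok · (5,4)S 3/3 ok · (5,5)S 3/3 ok · (5,6)S 2/2 ok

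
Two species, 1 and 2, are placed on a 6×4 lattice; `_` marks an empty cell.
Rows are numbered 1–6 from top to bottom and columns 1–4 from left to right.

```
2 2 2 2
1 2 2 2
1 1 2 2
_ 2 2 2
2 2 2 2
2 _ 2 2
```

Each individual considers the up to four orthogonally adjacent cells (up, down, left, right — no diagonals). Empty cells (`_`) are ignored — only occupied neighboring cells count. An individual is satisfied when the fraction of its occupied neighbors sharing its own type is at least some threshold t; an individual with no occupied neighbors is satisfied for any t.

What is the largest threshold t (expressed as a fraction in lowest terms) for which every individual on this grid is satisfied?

(1,1)2 1/2
(1,2)2 3/3
(1,3)2 3/3
(1,4)2 2/2
(2,1)1 1/3
(2,2)2 2/4
(2,3)2 4/4
(2,4)2 3/3
(3,1)1 2/2
(3,2)1 1/4
(3,3)2 3/4
(3,4)2 3/3
(4,2)2 2/3
(4,3)2 4/4
(4,4)2 3/3
(5,1)2 2/2
(5,2)2 3/3
(5,3)2 4/4
(5,4)2 3/3
(6,1)2 1/1
(6,3)2 2/2
(6,4)2 2/2
The smallest same-type fraction is 1/4 at (3,2), which reduces to 1/4. Any threshold above that leaves this individual unsatisfied.

1/4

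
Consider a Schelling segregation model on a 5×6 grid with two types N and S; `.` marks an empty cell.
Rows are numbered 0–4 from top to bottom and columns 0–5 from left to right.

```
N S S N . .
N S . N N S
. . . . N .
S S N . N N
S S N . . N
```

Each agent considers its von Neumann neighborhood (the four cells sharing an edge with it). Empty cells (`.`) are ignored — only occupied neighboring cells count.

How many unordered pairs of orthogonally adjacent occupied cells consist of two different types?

Scan each occupied cell's neighbors to the right and below so each pair is counted once.
From row 0: 2 unlike of 6 pairs (running 2/6).
From row 1: 2 unlike of 4 pairs (running 4/10).
From row 2: 0 unlike of 1 pairs (running 4/11).
From row 3: 1 unlike of 7 pairs (running 5/18).
From row 4: 1 unlike of 2 pairs (running 6/20).
Total adjacent occupied pairs: 20; unlike-type pairs: 6.

6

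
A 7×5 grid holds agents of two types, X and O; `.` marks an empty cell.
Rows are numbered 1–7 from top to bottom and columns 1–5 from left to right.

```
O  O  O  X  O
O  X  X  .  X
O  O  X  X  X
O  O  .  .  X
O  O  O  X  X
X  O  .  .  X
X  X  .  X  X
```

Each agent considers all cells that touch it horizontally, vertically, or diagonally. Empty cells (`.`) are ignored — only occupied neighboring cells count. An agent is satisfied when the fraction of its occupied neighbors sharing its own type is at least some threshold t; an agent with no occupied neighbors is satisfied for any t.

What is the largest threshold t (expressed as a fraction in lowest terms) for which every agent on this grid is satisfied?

Row 1: (1,1)O 2/3 · (1,2)O 3/5 · (1,3)O 1/4 · (1,4)X 2/4 · (1,5)O 0/2
Row 2: (2,1)O 4/5 · (2,2)X 2/8 · (2,3)X 4/7 · (2,5)X 3/4
Row 3: (3,1)O 4/5 · (3,2)O 4/7 · (3,3)X 3/5 · (3,4)X 5/5 · (3,5)X 3/3
Row 4: (4,1)O 5/5 · (4,2)O 6/7 · (4,5)X 4/4
Row 5: (5,1)O 4/5 · (5,2)O 5/6 · (5,3)O 3/4 · (5,4)X 3/4 · (5,5)X 3/3
Row 6: (6,1)X 2/5 · (6,2)O 3/6 · (6,5)X 4/4
Row 7: (7,1)X 2/3 · (7,2)X 2/3 · (7,4)X 2/2 · (7,5)X 2/2
The smallest same-type fraction is 0/2 at (1,5), which reduces to 0/1. Any threshold above that leaves this agent unsatisfied.

0/1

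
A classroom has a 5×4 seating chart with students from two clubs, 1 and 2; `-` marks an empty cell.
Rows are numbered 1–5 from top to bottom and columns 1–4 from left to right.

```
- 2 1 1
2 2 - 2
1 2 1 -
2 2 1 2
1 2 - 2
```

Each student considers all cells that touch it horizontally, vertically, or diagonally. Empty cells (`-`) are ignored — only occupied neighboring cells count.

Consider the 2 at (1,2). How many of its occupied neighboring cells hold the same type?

Occupied neighbors of (1,2): (1,3)=1, (2,1)=2, (2,2)=2.
Same type (2): 2 of 3.

2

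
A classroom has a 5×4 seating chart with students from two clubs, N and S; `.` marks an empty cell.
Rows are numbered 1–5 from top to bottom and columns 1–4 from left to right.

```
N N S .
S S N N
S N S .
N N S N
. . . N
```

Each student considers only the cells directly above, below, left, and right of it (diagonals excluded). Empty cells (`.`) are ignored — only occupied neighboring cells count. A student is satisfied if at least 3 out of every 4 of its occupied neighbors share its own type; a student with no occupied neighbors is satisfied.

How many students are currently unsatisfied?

13

(1,1)N 1/2 unhappy
(1,2)N 1/3 unhappy
(1,3)S 0/2 unhappy
(2,1)S 2/3 unhappy
(2,2)S 1/4 unhappy
(2,3)N 1/4 unhappy
(2,4)N 1/1 ok
(3,1)S 1/3 unhappy
(3,2)N 1/4 unhappy
(3,3)S 1/3 unhappy
(4,1)N 1/2 unhappy
(4,2)N 2/3 unhappy
(4,3)S 1/3 unhappy
(4,4)N 1/2 unhappy
(5,4)N 1/1 ok
Unsatisfied: (1,1), (1,2), (1,3), (2,1), (2,2), (2,3), (3,1), (3,2), (3,3), (4,1), (4,2), (4,3), (4,4) — 13 in total.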